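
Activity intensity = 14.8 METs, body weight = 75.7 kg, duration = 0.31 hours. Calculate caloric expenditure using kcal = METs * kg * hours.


kcal = 14.8 * 75.7 * 0.31
= 1120.36 * 0.31
= 347.31 kcal

347.31 kcal


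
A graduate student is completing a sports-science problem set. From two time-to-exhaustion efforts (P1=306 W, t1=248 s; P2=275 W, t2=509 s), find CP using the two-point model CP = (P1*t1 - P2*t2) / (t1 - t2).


Work in trial 1 = 75888 J
Work in trial 2 = 139975 J
Delta work = -64087 J
Delta time = -261 s
CP = -64087 / -261 = 245.54 W

245.54 W


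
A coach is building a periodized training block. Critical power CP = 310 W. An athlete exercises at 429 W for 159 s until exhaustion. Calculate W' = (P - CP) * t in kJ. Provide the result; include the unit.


P - CP = 429 - 310 = 119 W
W' = 119 * 159 = 18921 J
= 18921 / 1000 = 18.921 kJ

18.921 kJ


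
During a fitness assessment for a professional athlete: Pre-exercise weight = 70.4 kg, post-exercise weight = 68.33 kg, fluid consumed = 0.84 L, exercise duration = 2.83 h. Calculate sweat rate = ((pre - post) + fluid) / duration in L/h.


Weight loss = 70.4 - 68.33 = 2.07 kg (approx L)
Total sweat = 2.07 + 0.84 = 2.91 L
Sweat rate = 2.91 / 2.83 = 1.028 L/h

1.028 L/h


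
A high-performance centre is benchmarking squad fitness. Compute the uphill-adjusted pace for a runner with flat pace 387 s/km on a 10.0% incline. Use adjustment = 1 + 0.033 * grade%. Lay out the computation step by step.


Adjustment factor = 1 + 0.033 * 10.0 = 1.33
Grade-adjusted pace = 387 * 1.33 = 514.71 s/km

514.71 s/km


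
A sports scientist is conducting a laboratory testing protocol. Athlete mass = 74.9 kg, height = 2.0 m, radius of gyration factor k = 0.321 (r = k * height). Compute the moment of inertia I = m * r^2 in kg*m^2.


r = k * height = 0.321 * 2.0 = 0.642 m
r^2 = 0.642^2 = 0.412164
I = 74.9 * 0.412164 = 30.871 kg*m^2

30.871 kg*m^2


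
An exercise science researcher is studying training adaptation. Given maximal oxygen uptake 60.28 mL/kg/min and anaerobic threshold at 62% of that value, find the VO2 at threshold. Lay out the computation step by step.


Percentage as decimal = 0.62
VO2 at AT = 60.28 * 0.62 = 37.37 mL/kg/min

37.37 mL/kg/min


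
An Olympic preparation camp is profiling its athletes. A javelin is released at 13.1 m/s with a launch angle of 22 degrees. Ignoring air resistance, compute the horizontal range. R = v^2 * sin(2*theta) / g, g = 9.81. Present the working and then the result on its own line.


Launch speed squared = 171.61
sin(2 * 22 deg) = 0.694658
Range = 171.61 * 0.694658 / 9.81
= 12.152 m

12.152 m


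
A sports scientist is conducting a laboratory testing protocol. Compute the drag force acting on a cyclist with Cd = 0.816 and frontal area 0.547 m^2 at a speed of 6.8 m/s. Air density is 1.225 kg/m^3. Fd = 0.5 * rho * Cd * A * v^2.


Step 1: v^2 = 46.24
Step 2: Fd = 0.5 * 1.225 * 0.816 * 0.547 * 46.24
= 12.642 N

12.642 N


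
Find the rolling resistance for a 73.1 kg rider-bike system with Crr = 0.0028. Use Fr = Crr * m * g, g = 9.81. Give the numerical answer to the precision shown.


m * g = 73.1 * 9.81 = 717.111 N
Fr = 0.0028 * 717.111 = 2.008 N

2.008 N


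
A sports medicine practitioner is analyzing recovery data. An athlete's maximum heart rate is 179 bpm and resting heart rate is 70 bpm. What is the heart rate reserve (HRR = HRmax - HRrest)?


HRR = HRmax - HRrest
= 179 - 70
= 109 bpm

109 bpm


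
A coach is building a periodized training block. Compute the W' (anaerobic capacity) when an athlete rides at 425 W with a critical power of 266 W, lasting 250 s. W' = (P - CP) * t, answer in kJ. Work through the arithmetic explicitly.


Above-CP power = 159 W
Duration = 250 s
W' = 159 * 250 = 39750 J
Convert: 39750 / 1000 = 39.75 kJ

39.75 kJ


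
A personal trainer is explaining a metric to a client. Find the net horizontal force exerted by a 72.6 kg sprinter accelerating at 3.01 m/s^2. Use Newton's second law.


Newton's second law: F = m * a
F = 72.6 * 3.01 = 218.53 N

218.53 N


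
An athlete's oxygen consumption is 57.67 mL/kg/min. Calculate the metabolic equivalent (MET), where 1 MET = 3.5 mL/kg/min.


MET = VO2 / 3.5
= 57.67 / 3.5
= 16.48 METs

16.48 METs


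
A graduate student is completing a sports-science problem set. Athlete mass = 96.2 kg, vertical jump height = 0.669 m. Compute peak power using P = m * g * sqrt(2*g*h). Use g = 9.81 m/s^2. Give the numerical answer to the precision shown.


sqrt(2 * 9.81 * 0.669) = sqrt(13.12578) = 3.622952 m/s
P = 96.2 * 9.81 * 3.622952
= 3419.06 W

3419.06 W


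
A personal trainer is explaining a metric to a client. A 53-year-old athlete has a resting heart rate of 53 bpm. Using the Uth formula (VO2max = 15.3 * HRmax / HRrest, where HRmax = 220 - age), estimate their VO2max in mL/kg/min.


HRmax = 220 - 53 = 167 bpm
Ratio = HRmax / HRrest = 167 / 53 = 3.1509
VO2max = 15.3 * 3.1509 = 48.21 mL/kg/min

48.21 mL/kg/min


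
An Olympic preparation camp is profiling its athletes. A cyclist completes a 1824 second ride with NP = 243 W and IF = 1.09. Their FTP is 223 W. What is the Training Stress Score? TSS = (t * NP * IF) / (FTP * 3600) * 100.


t * NP * IF = 1824 * 243 * 1.09 = 483122.88
FTP * 3600 = 802800
TSS = (483122.88 / 802800) * 100 = 60.18

60.18 TSS


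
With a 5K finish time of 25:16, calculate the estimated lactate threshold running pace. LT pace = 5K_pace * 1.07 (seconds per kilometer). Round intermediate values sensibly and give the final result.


Race duration = 1516 s for 5 km
Average pace = 1516 / 5 = 303.2 s/km
LT pace = 303.2 * 1.07
= 324.42 s/km

324.42 s/km


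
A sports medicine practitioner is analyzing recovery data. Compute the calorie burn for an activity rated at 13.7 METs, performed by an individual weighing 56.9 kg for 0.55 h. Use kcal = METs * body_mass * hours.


Product of METs and mass = 13.7 * 56.9 = 779.53
Total kcal = 779.53 * 0.55 = 428.74 kcal

428.74 kcal


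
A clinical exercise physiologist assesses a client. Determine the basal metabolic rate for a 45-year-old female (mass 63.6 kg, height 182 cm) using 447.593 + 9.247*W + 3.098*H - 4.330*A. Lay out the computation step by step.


BMR = 447.593 + 9.247*63.6 + 3.098*182 - 4.330*45
= 1404.69 kcal/day

1404.69 kcal/day


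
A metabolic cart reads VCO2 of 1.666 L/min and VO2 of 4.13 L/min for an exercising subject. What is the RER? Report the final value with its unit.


RER = VCO2 / VO2 = 1.666 / 4.13 = 0.4034

0.4034


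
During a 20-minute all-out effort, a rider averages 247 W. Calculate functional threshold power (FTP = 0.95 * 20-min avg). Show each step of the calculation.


FTP = 0.95 * 247
= 234.65 W

234.65 W


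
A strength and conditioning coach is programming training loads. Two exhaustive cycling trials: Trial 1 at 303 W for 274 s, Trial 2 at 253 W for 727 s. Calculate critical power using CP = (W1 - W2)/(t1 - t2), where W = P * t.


W1 = 303 * 274 = 83022 J
W2 = 253 * 727 = 183931 J
CP = (83022 - 183931) / (274 - 727)
= -100909 / -453
= 222.76 W

222.76 W


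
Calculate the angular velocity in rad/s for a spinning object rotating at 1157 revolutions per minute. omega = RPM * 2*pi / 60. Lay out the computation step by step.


omega = RPM * 2*pi / 60
= 1157 * 6.28318531 / 60
= 121.161 rad/s

121.161 rad/s


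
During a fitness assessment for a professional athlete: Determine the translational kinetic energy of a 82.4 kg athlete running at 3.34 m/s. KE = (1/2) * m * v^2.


KE = 0.5 * m * v^2
= 0.5 * 82.4 * 3.34^2
= 0.5 * 82.4 * 11.1556
= 459.61 J

459.61 J


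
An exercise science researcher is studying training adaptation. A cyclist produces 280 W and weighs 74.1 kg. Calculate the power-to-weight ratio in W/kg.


P/W = power / mass
= 280 / 74.1
= 3.779 W/kg

3.779 W/kg


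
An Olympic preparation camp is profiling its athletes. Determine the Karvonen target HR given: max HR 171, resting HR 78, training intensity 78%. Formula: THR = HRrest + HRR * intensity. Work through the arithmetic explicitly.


HRR = HRmax - HRrest = 171 - 78 = 93
THR = 78 + 93 * 0.78
= 150.54 bpm

150.54 bpm


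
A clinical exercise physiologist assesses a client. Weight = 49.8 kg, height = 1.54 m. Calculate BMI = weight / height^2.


height^2 = 1.54^2 = 2.3716
BMI = 49.8 / 2.3716 = 21.0 kg/m^2

21.0 kg/m^2


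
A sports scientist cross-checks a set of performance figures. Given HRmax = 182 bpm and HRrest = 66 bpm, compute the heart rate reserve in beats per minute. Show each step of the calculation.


Heart rate reserve = maximum HR minus resting HR
HRR = 182 - 66 = 116 bpm

116 bpm


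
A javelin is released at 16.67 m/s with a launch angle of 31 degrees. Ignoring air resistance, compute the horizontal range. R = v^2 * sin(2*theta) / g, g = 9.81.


Launch speed squared = 277.8889
sin(2 * 31 deg) = 0.882948
Range = 277.8889 * 0.882948 / 9.81
= 25.011 m

25.011 m


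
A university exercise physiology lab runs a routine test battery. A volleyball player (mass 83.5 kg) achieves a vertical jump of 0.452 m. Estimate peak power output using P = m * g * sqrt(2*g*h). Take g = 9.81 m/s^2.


2 * g * h = 2 * 9.81 * 0.452 = 8.86824
sqrt(8.86824) = 2.977959 m/s
P = 83.5 * 9.81 * 2.977959 = 2439.35 W

2439.35 W


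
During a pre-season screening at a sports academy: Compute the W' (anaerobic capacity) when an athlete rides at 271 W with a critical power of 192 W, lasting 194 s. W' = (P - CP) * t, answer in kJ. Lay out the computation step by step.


Above-CP power = 79 W
Duration = 194 s
W' = 79 * 194 = 15326 J
Convert: 15326 / 1000 = 15.326 kJ

15.326 kJ


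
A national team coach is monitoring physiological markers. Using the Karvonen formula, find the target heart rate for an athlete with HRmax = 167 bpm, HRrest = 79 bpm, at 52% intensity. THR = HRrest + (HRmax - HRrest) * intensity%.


HRR = 167 - 79 = 88
THR = 79 + 88 * 0.52
= 79 + 45.76
= 124.76 bpm

124.76 bpm


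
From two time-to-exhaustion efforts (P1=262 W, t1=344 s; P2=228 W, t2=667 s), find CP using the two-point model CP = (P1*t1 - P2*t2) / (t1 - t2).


Work in trial 1 = 90128 J
Work in trial 2 = 152076 J
Delta work = -61948 J
Delta time = -323 s
CP = -61948 / -323 = 191.79 W

191.79 W


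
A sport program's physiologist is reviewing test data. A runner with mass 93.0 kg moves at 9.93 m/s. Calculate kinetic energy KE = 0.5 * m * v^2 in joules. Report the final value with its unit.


v^2 = 9.93^2 = 98.6049
KE = 0.5 * 93.0 * 98.6049
= 4585.13 J

4585.13 J


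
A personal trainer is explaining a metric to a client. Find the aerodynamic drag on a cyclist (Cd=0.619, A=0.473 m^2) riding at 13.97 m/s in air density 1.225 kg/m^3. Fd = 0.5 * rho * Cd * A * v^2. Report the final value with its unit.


Fd = 0.5 * 1.225 * 0.619 * 0.473 * 13.97^2
= 0.5 * 1.225 * 0.619 * 0.473 * 195.1609
= 34.999 N

34.999 N


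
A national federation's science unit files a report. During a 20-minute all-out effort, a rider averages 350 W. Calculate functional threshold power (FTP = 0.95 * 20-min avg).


FTP = 0.95 * 350
= 332.5 W

332.5 W


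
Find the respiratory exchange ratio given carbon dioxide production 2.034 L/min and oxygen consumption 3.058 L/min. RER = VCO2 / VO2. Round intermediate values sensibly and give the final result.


VCO2 = 2.034 L/min
VO2 = 3.058 L/min
RER = 2.034 / 3.058 = 0.6651

0.6651


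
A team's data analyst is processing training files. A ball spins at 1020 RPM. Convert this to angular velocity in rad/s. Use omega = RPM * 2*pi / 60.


omega = 1020 * 2 * pi / 60
= 1020 * 6.28318531 / 60
= 6408.849 / 60
= 106.814 rad/s

106.814 rad/s


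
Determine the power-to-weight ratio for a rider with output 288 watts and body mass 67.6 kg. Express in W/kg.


P/W = 288 / 67.6 = 4.26 W/kg

4.26 W/kg


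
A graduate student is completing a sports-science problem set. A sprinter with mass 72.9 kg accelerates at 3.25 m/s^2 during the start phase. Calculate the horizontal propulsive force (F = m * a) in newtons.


F = m * a
= 72.9 * 3.25
= 236.93 N

236.93 N


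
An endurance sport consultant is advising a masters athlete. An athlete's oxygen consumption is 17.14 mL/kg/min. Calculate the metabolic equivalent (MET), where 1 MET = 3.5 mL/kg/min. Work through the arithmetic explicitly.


MET = VO2 / 3.5
= 17.14 / 3.5
= 4.9 METs

4.9 METs


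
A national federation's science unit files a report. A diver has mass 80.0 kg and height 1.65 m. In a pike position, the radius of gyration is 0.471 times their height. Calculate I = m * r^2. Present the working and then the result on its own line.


r = 0.471 * 1.65 = 0.77715 m
I = m * r^2 = 80.0 * 0.603962 = 48.317 kg*m^2

48.317 kg*m^2


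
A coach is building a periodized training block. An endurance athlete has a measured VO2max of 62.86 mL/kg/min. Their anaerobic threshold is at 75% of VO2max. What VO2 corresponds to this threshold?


Anaerobic threshold VO2 = VO2max * 75%
= 62.86 * 0.75
= 47.15 mL/kg/min

47.15 mL/kg/min


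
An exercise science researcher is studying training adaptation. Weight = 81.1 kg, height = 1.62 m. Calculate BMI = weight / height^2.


height^2 = 1.62^2 = 2.6244
BMI = 81.1 / 2.6244 = 30.9 kg/m^2

30.9 kg/m^2


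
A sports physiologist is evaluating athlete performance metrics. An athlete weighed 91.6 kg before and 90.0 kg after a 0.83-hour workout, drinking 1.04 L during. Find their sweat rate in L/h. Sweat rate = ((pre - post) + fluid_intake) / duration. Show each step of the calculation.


Body mass change = 1.6 kg
Total sweat loss = 1.6 + 1.04 = 2.64 L
Rate = 2.64 / 0.83 = 3.181 L/h

3.181 L/h


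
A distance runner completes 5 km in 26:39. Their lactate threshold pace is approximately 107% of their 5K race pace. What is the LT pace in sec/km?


Convert to seconds: 26 min 39 s = 1599 s
Pace per km = 1599 / 5 = 319.8 s/km
LT pace = 319.8 * 1.07 = 342.19 s/km

342.19 s/km


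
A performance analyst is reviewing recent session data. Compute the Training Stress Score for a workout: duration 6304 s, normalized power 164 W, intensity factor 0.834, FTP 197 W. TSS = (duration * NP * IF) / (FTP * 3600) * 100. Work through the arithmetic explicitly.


Product = 6304 * 164 * 0.834 = 862235.904
Base = 197 * 3600 = 709200
TSS = 862235.904 / 709200 * 100 = 121.58

121.58 TSS


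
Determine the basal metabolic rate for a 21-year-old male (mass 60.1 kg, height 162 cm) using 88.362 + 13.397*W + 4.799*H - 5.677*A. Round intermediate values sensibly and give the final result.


BMR = 88.362 + 13.397*60.1 + 4.799*162 - 5.677*21
= 1551.74 kcal/day

1551.74 kcal/day


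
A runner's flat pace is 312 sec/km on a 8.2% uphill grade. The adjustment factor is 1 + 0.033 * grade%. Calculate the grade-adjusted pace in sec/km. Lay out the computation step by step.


Factor = 1 + 0.033 * 8.2 = 1.2706
Adjusted pace = 312 * 1.2706
= 396.43 sec/km

396.43 s/km


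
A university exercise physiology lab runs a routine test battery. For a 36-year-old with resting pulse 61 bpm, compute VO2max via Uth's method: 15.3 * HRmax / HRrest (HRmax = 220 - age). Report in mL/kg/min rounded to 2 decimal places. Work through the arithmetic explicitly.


Step 1: HRmax = 220 - 36 = 184 bpm
Step 2: Ratio = 184 / 61 = 3.0164
Step 3: VO2max = 15.3 * 3.0164 = 46.15 mL/kg/min

46.15 mL/kg/min


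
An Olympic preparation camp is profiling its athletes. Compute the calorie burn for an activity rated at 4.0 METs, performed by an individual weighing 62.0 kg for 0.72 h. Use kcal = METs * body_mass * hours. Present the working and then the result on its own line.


Product of METs and mass = 4.0 * 62.0 = 248.0
Total kcal = 248.0 * 0.72 = 178.56 kcal

178.56 kcal


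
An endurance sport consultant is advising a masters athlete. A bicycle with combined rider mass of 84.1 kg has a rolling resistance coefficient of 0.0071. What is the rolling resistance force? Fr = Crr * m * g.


Fr = 0.0071 * 84.1 * 9.81
= 0.59711 * 9.81
= 5.858 N

5.858 N


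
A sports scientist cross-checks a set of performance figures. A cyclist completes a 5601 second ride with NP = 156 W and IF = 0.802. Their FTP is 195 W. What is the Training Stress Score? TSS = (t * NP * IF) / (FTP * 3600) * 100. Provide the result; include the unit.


t * NP * IF = 5601 * 156 * 0.802 = 700752.312
FTP * 3600 = 702000
TSS = (700752.312 / 702000) * 100 = 99.82

99.82 TSS


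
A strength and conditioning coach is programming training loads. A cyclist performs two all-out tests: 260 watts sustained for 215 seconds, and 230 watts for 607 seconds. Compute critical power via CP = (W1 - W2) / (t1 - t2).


W1 = P1 * t1 = 260 * 215 = 55900 J
W2 = P2 * t2 = 230 * 607 = 139610 J
CP = (55900 - 139610) / (215 - 607)
= 213.55 W

213.55 W


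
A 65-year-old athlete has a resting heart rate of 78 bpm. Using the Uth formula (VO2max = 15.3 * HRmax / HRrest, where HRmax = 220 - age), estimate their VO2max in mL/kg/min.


HRmax = 220 - 65 = 155 bpm
Ratio = HRmax / HRrest = 155 / 78 = 1.9872
VO2max = 15.3 * 1.9872 = 30.4 mL/kg/min

30.4 mL/kg/min


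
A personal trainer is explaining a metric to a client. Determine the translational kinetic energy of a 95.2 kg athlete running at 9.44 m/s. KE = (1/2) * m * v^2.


KE = 0.5 * m * v^2
= 0.5 * 95.2 * 9.44^2
= 0.5 * 95.2 * 89.1136
= 4241.81 J

4241.81 J


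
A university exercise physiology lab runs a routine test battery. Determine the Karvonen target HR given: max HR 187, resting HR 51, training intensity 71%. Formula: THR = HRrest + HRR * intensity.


HRR = HRmax - HRrest = 187 - 51 = 136
THR = 51 + 136 * 0.71
= 147.56 bpm

147.56 bpm


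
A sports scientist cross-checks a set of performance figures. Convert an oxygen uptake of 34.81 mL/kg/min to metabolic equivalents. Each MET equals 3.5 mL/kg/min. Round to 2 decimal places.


One MET = 3.5 mL/kg/min
Number of METs = 34.81 / 3.5
= 9.95 METs

9.95 METs


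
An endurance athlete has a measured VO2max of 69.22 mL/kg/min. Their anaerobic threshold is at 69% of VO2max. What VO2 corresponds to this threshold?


Anaerobic threshold VO2 = VO2max * 69%
= 69.22 * 0.69
= 47.76 mL/kg/min

47.76 mL/kg/min


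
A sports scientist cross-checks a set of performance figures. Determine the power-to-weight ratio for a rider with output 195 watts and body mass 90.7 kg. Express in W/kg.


P/W = 195 / 90.7 = 2.15 W/kg

2.15 W/kg


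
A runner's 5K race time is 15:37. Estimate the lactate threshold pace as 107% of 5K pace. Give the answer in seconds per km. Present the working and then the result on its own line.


Total race time = 15*60 + 37 = 937 seconds
5K pace = 937 / 5 = 187.4 sec/km
LT pace = 187.4 * 1.07 = 200.52 sec/km

200.52 s/km


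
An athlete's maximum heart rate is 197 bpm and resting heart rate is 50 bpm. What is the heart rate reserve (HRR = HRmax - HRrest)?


HRR = HRmax - HRrest
= 197 - 50
= 147 bpm

147 bpm


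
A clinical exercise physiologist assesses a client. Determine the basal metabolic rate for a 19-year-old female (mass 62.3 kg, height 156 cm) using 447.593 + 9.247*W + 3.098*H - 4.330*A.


BMR = 447.593 + 9.247*62.3 + 3.098*156 - 4.330*19
= 1424.7 kcal/day

1424.7 kcal/day


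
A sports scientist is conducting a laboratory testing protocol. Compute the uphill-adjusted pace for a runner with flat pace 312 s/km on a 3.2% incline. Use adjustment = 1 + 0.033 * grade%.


Adjustment factor = 1 + 0.033 * 3.2 = 1.1056
Grade-adjusted pace = 312 * 1.1056 = 344.95 s/km

344.95 s/km


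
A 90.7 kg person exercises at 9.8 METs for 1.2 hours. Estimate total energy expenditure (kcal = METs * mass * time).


Energy = METs * mass(kg) * time(h)
= 9.8 * 90.7 * 1.2
= 1066.63 kcal

1066.63 kcal


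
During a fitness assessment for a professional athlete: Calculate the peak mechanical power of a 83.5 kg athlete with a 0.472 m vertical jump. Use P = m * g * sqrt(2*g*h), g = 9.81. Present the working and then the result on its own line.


First, sqrt(2gh) = sqrt(2 * 9.81 * 0.472)
= sqrt(9.26064) = 3.04313 m/s
Power = 83.5 * 9.81 * 3.04313 = 2492.73 W

2492.73 W


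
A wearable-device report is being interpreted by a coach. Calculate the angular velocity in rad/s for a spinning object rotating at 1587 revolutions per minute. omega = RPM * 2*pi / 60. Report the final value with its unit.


omega = RPM * 2*pi / 60
= 1587 * 6.28318531 / 60
= 166.19 rad/s

166.19 rad/s


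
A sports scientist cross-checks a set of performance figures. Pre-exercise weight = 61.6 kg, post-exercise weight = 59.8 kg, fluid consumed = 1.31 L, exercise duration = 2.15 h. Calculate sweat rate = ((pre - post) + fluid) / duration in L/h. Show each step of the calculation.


Weight loss = 61.6 - 59.8 = 1.8 kg (approx L)
Total sweat = 1.8 + 1.31 = 3.11 L
Sweat rate = 3.11 / 2.15 = 1.447 L/h

1.447 L/h


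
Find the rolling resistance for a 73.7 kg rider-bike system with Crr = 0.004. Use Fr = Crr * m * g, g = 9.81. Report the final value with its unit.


m * g = 73.7 * 9.81 = 722.997 N
Fr = 0.004 * 722.997 = 2.892 N

2.892 N


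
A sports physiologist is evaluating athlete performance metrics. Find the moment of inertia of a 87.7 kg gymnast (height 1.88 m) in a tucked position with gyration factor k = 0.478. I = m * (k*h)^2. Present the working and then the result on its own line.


Radius of gyration = 0.478 * 1.88 = 0.89864 m
I = 87.7 * 0.89864^2
= 87.7 * 0.807554
= 70.822 kg*m^2

70.822 kg*m^2


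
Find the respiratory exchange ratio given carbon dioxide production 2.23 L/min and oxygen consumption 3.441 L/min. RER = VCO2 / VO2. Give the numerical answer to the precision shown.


VCO2 = 2.23 L/min
VO2 = 3.441 L/min
RER = 2.23 / 3.441 = 0.6481

0.6481


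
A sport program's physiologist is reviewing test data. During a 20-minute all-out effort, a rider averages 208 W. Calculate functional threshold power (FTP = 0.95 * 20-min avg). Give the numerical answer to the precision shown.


FTP = 0.95 * 208
= 197.6 W

197.6 W


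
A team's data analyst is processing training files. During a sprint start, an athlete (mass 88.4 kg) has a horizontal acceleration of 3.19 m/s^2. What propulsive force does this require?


Propulsive force = mass * acceleration
= 88.4 kg * 3.19 m/s^2
= 282.0 N

282.0 N


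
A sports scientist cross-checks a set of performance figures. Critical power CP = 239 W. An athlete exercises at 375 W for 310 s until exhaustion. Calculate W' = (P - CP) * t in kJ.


P - CP = 375 - 239 = 136 W
W' = 136 * 310 = 42160 J
= 42160 / 1000 = 42.16 kJ

42.16 kJ


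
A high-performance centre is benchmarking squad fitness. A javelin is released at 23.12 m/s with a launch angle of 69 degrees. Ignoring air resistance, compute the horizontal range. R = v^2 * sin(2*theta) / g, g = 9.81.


Launch speed squared = 534.5344
sin(2 * 69 deg) = 0.669131
Range = 534.5344 * 0.669131 / 9.81
= 36.46 m

36.46 m


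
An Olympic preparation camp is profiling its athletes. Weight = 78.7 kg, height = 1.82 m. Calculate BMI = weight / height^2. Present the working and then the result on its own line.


height^2 = 1.82^2 = 3.3124
BMI = 78.7 / 3.3124 = 23.76 kg/m^2

23.76 kg/m^2


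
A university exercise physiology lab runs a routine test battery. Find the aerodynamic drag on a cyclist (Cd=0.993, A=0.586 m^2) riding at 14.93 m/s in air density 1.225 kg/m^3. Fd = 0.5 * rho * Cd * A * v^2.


Fd = 0.5 * 1.225 * 0.993 * 0.586 * 14.93^2
= 0.5 * 1.225 * 0.993 * 0.586 * 222.9049
= 79.446 N

79.446 N


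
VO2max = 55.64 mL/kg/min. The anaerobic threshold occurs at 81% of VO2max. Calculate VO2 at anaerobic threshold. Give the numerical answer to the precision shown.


AT fraction = 81 / 100 = 0.81
AT VO2 = 55.64 * 0.81
= 45.07 mL/kg/min

45.07 mL/kg/min


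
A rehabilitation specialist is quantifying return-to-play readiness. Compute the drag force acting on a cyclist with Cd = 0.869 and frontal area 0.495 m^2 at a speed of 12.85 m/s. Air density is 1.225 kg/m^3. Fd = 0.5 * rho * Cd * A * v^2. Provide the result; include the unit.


Step 1: v^2 = 165.1225
Step 2: Fd = 0.5 * 1.225 * 0.869 * 0.495 * 165.1225
= 43.505 N

43.505 N


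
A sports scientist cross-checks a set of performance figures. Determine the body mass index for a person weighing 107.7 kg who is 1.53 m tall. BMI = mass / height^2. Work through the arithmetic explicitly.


BMI = mass / height^2
= 107.7 / 1.53^2
= 107.7 / 2.3409
= 46.01 kg/m^2

46.01 kg/m^2


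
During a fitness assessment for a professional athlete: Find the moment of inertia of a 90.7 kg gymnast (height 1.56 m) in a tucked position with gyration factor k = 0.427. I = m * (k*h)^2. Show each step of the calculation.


Radius of gyration = 0.427 * 1.56 = 0.66612 m
I = 90.7 * 0.66612^2
= 90.7 * 0.443716
= 40.245 kg*m^2

40.245 kg*m^2


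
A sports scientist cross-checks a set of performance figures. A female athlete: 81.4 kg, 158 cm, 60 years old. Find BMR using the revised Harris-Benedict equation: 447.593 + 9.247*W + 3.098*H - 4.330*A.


Intercept = 447.593
Weight contribution = 9.247 * 81.4 = 752.7058
Height contribution = 3.098 * 158 = 489.484
Age contribution = 4.33 * 60 = 259.8
BMR = 447.593 + 752.7058 + 489.484 - 259.8
= 1429.98 kcal/day

1429.98 kcal/day


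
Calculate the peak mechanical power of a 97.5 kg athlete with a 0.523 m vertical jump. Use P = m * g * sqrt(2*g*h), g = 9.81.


First, sqrt(2gh) = sqrt(2 * 9.81 * 0.523)
= sqrt(10.26126) = 3.20332 m/s
Power = 97.5 * 9.81 * 3.20332 = 3063.9 W

3063.9 W


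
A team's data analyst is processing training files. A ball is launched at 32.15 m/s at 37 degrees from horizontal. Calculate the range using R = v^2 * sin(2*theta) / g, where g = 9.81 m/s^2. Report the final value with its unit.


sin(2 * 37) = sin(74) = 0.961262
v^2 = 32.15^2 = 1033.6225
R = 1033.6225 * 0.961262 / 9.81
= 101.283 m

101.283 m


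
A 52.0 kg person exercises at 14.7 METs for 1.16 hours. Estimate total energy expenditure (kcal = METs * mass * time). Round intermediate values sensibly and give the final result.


Energy = METs * mass(kg) * time(h)
= 14.7 * 52.0 * 1.16
= 886.7 kcal

886.7 kcal


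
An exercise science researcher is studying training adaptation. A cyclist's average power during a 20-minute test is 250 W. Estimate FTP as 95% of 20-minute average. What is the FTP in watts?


FTP = 20-min power * 0.95
= 250 * 0.95
= 237.5 W

237.5 W


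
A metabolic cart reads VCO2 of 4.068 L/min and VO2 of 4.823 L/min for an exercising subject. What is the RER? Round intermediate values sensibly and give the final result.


RER = VCO2 / VO2 = 4.068 / 4.823 = 0.8435

0.8435


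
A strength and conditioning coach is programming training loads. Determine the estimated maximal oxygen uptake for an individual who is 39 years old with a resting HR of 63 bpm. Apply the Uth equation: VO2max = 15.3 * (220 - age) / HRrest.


HRmax = 220 - 39 = 181
VO2max = 15.3 * (181 / 63)
= 15.3 * 2.873
= 43.96 mL/kg/min

43.96 mL/kg/min


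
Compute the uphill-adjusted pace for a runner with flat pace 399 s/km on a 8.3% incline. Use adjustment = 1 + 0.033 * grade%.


Adjustment factor = 1 + 0.033 * 8.3 = 1.2739
Grade-adjusted pace = 399 * 1.2739 = 508.29 s/km

508.29 s/km


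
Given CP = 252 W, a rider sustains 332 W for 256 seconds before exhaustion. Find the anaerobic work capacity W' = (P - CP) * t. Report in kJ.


Excess power = 332 - 252 = 80 W
Work above CP = 80 * 256 = 20480 J
W' = 20.48 kJ

20.48 kJ


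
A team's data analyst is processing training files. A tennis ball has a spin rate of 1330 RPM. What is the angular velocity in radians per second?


Convert RPM to rad/s: multiply by 2*pi and divide by 60
omega = 1330 * 2 * pi / 60
= 139.277 rad/s

139.277 rad/s


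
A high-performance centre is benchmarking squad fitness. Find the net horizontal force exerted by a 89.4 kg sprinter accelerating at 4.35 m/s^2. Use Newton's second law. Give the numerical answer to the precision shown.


Newton's second law: F = m * a
F = 89.4 * 4.35 = 388.89 N

388.89 N


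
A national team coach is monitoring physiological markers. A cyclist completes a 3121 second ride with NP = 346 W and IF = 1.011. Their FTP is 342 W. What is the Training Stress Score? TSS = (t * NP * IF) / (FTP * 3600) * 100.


t * NP * IF = 3121 * 346 * 1.011 = 1091744.526
FTP * 3600 = 1231200
TSS = (1091744.526 / 1231200) * 100 = 88.67

88.67 TSS


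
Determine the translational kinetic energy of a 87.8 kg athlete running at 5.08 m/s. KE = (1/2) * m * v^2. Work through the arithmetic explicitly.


KE = 0.5 * m * v^2
= 0.5 * 87.8 * 5.08^2
= 0.5 * 87.8 * 25.8064
= 1132.9 J

1132.9 J


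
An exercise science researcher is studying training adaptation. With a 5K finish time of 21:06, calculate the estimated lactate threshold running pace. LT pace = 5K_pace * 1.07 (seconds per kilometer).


Race duration = 1266 s for 5 km
Average pace = 1266 / 5 = 253.2 s/km
LT pace = 253.2 * 1.07
= 270.92 s/km

270.92 s/km


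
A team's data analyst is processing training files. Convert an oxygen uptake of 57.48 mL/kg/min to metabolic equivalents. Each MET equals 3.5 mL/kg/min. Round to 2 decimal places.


One MET = 3.5 mL/kg/min
Number of METs = 57.48 / 3.5
= 16.42 METs

16.42 METs


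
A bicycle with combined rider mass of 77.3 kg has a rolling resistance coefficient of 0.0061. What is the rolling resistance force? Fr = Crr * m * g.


Fr = 0.0061 * 77.3 * 9.81
= 0.47153 * 9.81
= 4.626 N

4.626 N


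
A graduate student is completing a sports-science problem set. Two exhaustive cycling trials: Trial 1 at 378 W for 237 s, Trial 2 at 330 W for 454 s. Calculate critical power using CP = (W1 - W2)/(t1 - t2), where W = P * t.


W1 = 378 * 237 = 89586 J
W2 = 330 * 454 = 149820 J
CP = (89586 - 149820) / (237 - 454)
= -60234 / -217
= 277.58 W

277.58 W


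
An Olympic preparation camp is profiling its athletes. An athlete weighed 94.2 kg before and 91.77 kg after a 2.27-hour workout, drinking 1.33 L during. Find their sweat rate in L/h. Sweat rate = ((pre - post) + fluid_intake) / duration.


Body mass change = 2.43 kg
Total sweat loss = 2.43 + 1.33 = 3.76 L
Rate = 3.76 / 2.27 = 1.656 L/h

1.656 L/h


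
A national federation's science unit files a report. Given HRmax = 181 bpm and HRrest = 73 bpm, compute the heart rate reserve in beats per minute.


Heart rate reserve = maximum HR minus resting HR
HRR = 181 - 73 = 108 bpm

108 bpm


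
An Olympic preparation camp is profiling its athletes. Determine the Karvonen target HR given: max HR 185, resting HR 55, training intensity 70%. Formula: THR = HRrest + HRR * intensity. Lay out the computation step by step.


HRR = HRmax - HRrest = 185 - 55 = 130
THR = 55 + 130 * 0.7
= 146.0 bpm

146.0 bpm


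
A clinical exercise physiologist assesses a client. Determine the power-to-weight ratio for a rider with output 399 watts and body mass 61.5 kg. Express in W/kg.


P/W = 399 / 61.5 = 6.488 W/kg

6.488 W/kg


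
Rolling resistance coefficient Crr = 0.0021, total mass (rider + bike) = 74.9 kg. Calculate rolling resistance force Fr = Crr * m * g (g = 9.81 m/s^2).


Fr = Crr * m * g
= 0.0021 * 74.9 * 9.81
= 1.543 N

1.543 N


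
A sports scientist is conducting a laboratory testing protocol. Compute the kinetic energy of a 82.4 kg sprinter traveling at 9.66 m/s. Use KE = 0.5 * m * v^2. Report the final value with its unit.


Velocity squared = 93.3156
KE = 0.5 * 82.4 * 93.3156 = 3844.6 J

3844.6 J


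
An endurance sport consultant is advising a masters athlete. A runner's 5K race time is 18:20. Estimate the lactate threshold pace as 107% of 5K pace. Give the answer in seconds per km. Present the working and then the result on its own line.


Total race time = 18*60 + 20 = 1100 seconds
5K pace = 1100 / 5 = 220.0 sec/km
LT pace = 220.0 * 1.07 = 235.4 sec/km

235.4 s/km


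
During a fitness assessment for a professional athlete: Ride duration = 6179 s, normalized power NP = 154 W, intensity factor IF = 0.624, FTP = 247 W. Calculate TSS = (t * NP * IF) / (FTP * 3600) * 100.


Numerator = 6179 * 154 * 0.624 = 593777.184
Denominator = 247 * 3600 = 889200
TSS = 593777.184 / 889200 * 100
= 66.78

66.78 TSS


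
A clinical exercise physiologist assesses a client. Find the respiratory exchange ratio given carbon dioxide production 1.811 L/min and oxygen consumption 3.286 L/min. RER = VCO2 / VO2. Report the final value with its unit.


VCO2 = 1.811 L/min
VO2 = 3.286 L/min
RER = 1.811 / 3.286 = 0.5511

0.5511


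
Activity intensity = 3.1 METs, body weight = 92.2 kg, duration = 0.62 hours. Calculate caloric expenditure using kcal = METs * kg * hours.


kcal = 3.1 * 92.2 * 0.62
= 285.82 * 0.62
= 177.21 kcal

177.21 kcal


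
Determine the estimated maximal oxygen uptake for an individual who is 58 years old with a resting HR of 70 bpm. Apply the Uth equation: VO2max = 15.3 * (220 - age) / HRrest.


HRmax = 220 - 58 = 162
VO2max = 15.3 * (162 / 70)
= 15.3 * 2.3143
= 35.41 mL/kg/min

35.41 mL/kg/min


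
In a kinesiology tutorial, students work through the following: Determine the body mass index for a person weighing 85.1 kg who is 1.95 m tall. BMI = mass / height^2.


BMI = mass / height^2
= 85.1 / 1.95^2
= 85.1 / 3.8025
= 22.38 kg/m^2

22.38 kg/m^2


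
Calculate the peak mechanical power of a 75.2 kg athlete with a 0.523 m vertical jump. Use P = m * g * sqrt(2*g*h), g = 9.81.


First, sqrt(2gh) = sqrt(2 * 9.81 * 0.523)
= sqrt(10.26126) = 3.20332 m/s
Power = 75.2 * 9.81 * 3.20332 = 2363.13 W

2363.13 W


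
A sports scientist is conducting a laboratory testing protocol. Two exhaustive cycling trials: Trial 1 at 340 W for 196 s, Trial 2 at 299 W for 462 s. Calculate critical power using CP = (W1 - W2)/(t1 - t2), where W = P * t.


W1 = 340 * 196 = 66640 J
W2 = 299 * 462 = 138138 J
CP = (66640 - 138138) / (196 - 462)
= -71498 / -266
= 268.79 W

268.79 W


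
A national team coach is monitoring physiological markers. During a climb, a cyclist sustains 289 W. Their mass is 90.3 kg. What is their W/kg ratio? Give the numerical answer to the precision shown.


Power-to-weight = 289 W / 90.3 kg
= 3.2 W/kg

3.2 W/kg


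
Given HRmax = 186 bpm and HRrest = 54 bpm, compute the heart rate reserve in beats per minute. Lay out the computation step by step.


Heart rate reserve = maximum HR minus resting HR
HRR = 186 - 54 = 132 bpm

132 bpm


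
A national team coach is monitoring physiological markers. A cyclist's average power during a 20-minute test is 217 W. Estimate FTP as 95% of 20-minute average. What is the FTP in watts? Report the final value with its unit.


FTP = 20-min power * 0.95
= 217 * 0.95
= 206.15 W

206.15 W


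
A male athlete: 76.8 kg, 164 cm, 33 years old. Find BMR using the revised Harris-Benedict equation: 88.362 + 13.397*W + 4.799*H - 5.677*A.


Intercept = 88.362
Weight contribution = 13.397 * 76.8 = 1028.8896
Height contribution = 4.799 * 164 = 787.036
Age contribution = 5.677 * 33 = 187.341
BMR = 88.362 + 1028.8896 + 787.036 - 187.341
= 1716.95 kcal/day

1716.95 kcal/day


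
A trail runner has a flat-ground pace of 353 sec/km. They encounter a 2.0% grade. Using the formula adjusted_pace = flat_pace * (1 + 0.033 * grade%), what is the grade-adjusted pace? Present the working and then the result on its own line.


Grade factor = 1 + 0.033 * 2.0 = 1.066
Adjusted = 353 * 1.066 = 376.3 sec/km

376.3 s/km


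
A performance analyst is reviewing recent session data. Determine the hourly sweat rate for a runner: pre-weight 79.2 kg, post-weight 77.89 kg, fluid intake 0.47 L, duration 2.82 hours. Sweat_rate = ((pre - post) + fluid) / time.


Mass lost = 79.2 - 77.89 = 1.31 kg
Add fluid consumed: 1.31 + 0.47 = 1.78 L total sweat
Sweat rate = 1.78 / 2.82 = 0.631 L/h

0.631 L/h


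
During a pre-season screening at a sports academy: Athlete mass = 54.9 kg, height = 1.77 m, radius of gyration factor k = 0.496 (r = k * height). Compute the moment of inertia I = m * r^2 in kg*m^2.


r = k * height = 0.496 * 1.77 = 0.87792 m
r^2 = 0.87792^2 = 0.770744
I = 54.9 * 0.770744 = 42.314 kg*m^2

42.314 kg*m^2


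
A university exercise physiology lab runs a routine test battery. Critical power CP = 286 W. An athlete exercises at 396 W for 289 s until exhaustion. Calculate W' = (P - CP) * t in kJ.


P - CP = 396 - 286 = 110 W
W' = 110 * 289 = 31790 J
= 31790 / 1000 = 31.79 kJ

31.79 kJ


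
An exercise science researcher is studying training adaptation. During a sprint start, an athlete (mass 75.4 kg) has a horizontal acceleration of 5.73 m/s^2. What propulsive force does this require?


Propulsive force = mass * acceleration
= 75.4 kg * 5.73 m/s^2
= 432.04 N

432.04 N


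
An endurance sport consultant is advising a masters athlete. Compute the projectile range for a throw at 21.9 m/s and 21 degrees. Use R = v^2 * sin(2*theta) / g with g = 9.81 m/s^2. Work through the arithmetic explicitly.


Two times the angle = 42 degrees
sin(42) = 0.669131
R = 479.61 * 0.669131 / 9.81 = 32.714 m

32.714 m


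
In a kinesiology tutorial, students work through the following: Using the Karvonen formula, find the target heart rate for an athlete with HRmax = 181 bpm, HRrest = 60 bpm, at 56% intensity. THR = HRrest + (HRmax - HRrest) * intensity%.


HRR = 181 - 60 = 121
THR = 60 + 121 * 0.56
= 60 + 67.76
= 127.76 bpm

127.76 bpm


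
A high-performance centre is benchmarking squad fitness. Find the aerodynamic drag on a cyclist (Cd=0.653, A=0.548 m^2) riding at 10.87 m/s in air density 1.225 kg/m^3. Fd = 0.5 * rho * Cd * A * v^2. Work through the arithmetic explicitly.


Fd = 0.5 * 1.225 * 0.653 * 0.548 * 10.87^2
= 0.5 * 1.225 * 0.653 * 0.548 * 118.1569
= 25.898 N

25.898 N


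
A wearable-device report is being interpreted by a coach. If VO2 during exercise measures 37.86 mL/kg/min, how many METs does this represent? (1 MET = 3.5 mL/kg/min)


METs = VO2 / 3.5 = 37.86 / 3.5 = 10.82

10.82 METs


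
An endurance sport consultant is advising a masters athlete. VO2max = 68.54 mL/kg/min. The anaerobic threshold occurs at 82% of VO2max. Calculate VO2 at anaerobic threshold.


AT fraction = 82 / 100 = 0.82
AT VO2 = 68.54 * 0.82
= 56.2 mL/kg/min

56.2 mL/kg/min


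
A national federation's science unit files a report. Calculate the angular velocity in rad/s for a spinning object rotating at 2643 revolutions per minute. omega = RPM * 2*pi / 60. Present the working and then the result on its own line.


omega = RPM * 2*pi / 60
= 2643 * 6.28318531 / 60
= 276.774 rad/s

276.774 rad/s


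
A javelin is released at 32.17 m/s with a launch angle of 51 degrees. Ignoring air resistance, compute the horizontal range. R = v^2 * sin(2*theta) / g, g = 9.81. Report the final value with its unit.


Launch speed squared = 1034.9089
sin(2 * 51 deg) = 0.978148
Range = 1034.9089 * 0.978148 / 9.81
= 103.19 m

103.19 m


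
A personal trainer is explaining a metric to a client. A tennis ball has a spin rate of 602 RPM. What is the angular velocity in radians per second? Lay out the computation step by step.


Convert RPM to rad/s: multiply by 2*pi and divide by 60
omega = 602 * 2 * pi / 60
= 63.041 rad/s

63.041 rad/s


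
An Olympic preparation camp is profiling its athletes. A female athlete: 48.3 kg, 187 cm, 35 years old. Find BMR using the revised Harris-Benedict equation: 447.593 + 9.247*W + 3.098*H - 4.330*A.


Intercept = 447.593
Weight contribution = 9.247 * 48.3 = 446.6301
Height contribution = 3.098 * 187 = 579.326
Age contribution = 4.33 * 35 = 151.55
BMR = 447.593 + 446.6301 + 579.326 - 151.55
= 1322.0 kcal/day

1322.0 kcal/day


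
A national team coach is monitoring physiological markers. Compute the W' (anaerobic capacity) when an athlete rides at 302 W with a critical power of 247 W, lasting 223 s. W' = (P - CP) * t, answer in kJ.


Above-CP power = 55 W
Duration = 223 s
W' = 55 * 223 = 12265 J
Convert: 12265 / 1000 = 12.265 kJ

12.265 kJ
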